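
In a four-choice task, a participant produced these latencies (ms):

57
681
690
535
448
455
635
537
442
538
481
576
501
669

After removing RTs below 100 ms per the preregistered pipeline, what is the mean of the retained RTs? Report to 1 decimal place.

Excluded: 57
Retained (n=13): Σ = 7188
Mean = 7188/13 = 552.9231

552.9 ms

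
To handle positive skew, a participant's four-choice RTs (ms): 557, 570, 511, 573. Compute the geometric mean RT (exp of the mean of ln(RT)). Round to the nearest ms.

552 ms

ln(RT): 6.3226, 6.3456, 6.2364, 6.3509
Mean ln(RT) = 25.2555/4 = 6.31386
Geometric mean = exp(6.31386) = 552.17 ms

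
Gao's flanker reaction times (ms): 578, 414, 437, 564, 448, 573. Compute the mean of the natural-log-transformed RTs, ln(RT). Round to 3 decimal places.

ln(RT): 6.3596, 6.0259, 6.0799, 6.3351, 6.1048, 6.3509
Σ ln(RT) = 37.2561
Mean = 37.2561/6 = 6.20935

6.209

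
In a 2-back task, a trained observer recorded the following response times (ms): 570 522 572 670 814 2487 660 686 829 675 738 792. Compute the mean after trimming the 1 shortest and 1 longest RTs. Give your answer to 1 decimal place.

700.6 ms

Sorted: 522, 570, 572, 660, 670, 675, 686, 738, 792, 814, 829, 2487
Drop lowest 1 (522) and highest 1 (2487)
Remaining (n=10): Σ = 7006, mean = 7006/10 = 700.600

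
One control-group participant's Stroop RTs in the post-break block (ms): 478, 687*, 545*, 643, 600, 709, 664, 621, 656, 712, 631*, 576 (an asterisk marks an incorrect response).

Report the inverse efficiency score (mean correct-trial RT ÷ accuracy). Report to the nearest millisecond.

Correct trials (n=9): 478, 643, 600, 709, 664, 621, 656, 712, 576
Mean correct RT = 5659/9 = 628.7778 ms
Proportion correct = 9/12
IES = 628.7778 / (9/12) = 838.370 ms

838 ms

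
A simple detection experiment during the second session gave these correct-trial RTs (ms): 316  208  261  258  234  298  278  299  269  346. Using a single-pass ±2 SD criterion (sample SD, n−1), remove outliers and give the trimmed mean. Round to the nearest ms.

277 ms

n = 10, ΣRT = 2767, M = 276.700
Σ(x−M)² = 14498.10; s = √(14498.10/9) = 40.136
Cutoffs: 276.700 ± 2·40.136 → [196.4, 357.0]
No RTs fall outside the cutoffs; all 10 retained. Mean = 2767/10 = 276.700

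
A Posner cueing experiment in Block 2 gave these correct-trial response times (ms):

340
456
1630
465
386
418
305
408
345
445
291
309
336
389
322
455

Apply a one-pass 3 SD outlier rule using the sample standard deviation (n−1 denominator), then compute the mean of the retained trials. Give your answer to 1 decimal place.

378.0 ms

n = 16, ΣRT = 7300, M = 456.250
Σ(x−M)² = 1521383.00; s = √(1521383.00/15) = 318.474
Cutoffs: 456.250 ± 3·318.474 → [-499.2, 1411.7]
Outside: 1630 → excluded.
Retained (n=15): Σ = 5670, mean = 5670/15 = 378.000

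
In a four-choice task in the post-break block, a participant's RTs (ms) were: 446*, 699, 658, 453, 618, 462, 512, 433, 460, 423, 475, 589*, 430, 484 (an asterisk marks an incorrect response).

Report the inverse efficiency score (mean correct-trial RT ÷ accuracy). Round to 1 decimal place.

Correct trials (n=12): 699, 658, 453, 618, 462, 512, 433, 460, 423, 475, 430, 484
Mean correct RT = 6107/12 = 508.9167 ms
Proportion correct = 12/14
IES = 508.9167 / (12/14) = 593.736 ms

593.7 ms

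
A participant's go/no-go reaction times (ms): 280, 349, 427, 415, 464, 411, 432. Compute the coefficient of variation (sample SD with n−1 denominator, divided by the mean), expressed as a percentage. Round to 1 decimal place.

15.6%

n = 7, Σ = 2778, M = 396.8571
Σ(x−M)² = 23126.857; s = √(23126.857/6) = 62.0844
CV = 62.0844 / 396.8571 = 0.15644 = 15.644%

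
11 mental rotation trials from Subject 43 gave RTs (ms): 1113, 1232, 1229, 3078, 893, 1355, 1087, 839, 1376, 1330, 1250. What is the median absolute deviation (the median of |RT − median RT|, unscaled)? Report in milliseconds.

123 ms

Sorted: 839, 893, 1087, 1113, 1229, 1232, 1250, 1330, 1355, 1376, 3078 → median = 1232
|x − 1232|: 119, 0, 3, 1846, 339, 123, 145, 393, 144, 98, 18
Sorted deviations: 0, 3, 18, 98, 119, 123, 144, 145, 339, 393, 1846 → MAD = 123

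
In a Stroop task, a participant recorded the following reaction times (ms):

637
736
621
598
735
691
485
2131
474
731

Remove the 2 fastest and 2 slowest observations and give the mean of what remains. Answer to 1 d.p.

668.8 ms

Sorted: 474, 485, 598, 621, 637, 691, 731, 735, 736, 2131
Drop lowest 2 (474, 485) and highest 2 (736, 2131)
Remaining (n=6): Σ = 4013, mean = 4013/6 = 668.833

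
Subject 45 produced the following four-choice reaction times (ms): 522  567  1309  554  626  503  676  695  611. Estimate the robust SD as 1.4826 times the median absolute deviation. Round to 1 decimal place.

Sorted: 503, 522, 554, 567, 611, 626, 676, 695, 1309 → median = 611
|x − 611| sorted: 0, 15, 44, 57, 65, 84, 89, 108, 698 → MAD = 65
Robust SD ≈ 1.4826 × 65 = 96.369

96.4 ms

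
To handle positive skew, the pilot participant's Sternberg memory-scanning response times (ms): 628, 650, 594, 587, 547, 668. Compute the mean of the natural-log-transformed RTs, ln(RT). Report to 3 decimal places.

ln(RT): 6.4425, 6.4770, 6.3869, 6.3750, 6.3044, 6.5043
Σ ln(RT) = 38.4902
Mean = 38.4902/6 = 6.41503

6.415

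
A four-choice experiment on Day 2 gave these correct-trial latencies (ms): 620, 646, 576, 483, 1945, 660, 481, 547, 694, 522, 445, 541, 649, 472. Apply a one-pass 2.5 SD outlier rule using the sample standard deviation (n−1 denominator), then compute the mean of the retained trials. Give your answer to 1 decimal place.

564.3 ms

n = 14, ΣRT = 9281, M = 662.929
Σ(x−M)² = 1852146.93; s = √(1852146.93/13) = 377.456
Cutoffs: 662.929 ± 2.5·377.456 → [-280.7, 1606.6]
Outside: 1945 → excluded.
Retained (n=13): Σ = 7336, mean = 7336/13 = 564.308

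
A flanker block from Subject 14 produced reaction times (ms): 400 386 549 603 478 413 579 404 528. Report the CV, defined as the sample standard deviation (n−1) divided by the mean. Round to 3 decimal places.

0.176

n = 9, Σ = 4340, M = 482.2222
Σ(x−M)² = 57455.556; s = √(57455.556/8) = 84.7464
CV = 84.7464 / 482.2222 = 0.17574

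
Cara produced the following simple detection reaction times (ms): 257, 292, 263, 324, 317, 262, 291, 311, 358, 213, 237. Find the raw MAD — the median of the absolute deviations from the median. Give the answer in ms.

29 ms

Sorted: 213, 237, 257, 262, 263, 291, 292, 311, 317, 324, 358 → median = 291
|x − 291|: 34, 1, 28, 33, 26, 29, 0, 20, 67, 78, 54
Sorted deviations: 0, 1, 20, 26, 28, 29, 33, 34, 54, 67, 78 → MAD = 29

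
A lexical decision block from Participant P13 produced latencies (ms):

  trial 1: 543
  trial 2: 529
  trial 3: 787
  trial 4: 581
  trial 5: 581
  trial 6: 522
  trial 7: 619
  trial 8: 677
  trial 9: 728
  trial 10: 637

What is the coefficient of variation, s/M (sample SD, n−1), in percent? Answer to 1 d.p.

14.2%

n = 10, Σ = 6204, M = 620.4000
Σ(x−M)² = 69946.400; s = √(69946.400/9) = 88.1579
CV = 88.1579 / 620.4000 = 0.14210 = 14.210%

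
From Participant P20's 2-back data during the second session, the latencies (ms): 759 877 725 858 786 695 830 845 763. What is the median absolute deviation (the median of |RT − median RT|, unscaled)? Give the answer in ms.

Sorted: 695, 725, 759, 763, 786, 830, 845, 858, 877 → median = 786
|x − 786|: 27, 91, 61, 72, 0, 91, 44, 59, 23
Sorted deviations: 0, 23, 27, 44, 59, 61, 72, 91, 91 → MAD = 59

59 ms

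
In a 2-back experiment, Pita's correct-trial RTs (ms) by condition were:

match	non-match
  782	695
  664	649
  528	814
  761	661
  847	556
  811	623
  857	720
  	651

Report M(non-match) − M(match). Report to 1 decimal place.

M(match) = 5250/7 = 750.000
M(non-match) = 5369/8 = 671.125
Difference = 671.125 − 750.000 = -78.875 ms

-78.9 ms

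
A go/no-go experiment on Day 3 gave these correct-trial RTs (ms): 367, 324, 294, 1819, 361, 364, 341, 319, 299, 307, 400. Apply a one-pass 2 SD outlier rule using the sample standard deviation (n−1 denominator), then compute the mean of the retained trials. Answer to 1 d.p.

337.6 ms

n = 11, ΣRT = 5195, M = 472.273
Σ(x−M)² = 2005914.18; s = √(2005914.18/10) = 447.874
Cutoffs: 472.273 ± 2·447.874 → [-423.5, 1368.0]
Outside: 1819 → excluded.
Retained (n=10): Σ = 3376, mean = 3376/10 = 337.600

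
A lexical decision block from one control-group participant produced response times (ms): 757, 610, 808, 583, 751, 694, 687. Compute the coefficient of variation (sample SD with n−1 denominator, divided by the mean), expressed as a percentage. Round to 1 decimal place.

11.6%

n = 7, Σ = 4890, M = 698.5714
Σ(x−M)² = 39493.714; s = √(39493.714/6) = 81.1313
CV = 81.1313 / 698.5714 = 0.11614 = 11.614%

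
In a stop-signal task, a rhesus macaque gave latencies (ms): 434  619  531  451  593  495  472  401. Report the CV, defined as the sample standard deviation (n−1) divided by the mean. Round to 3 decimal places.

0.153

n = 8, Σ = 3996, M = 499.5000
Σ(x−M)² = 41136.000; s = √(41136.000/7) = 76.6588
CV = 76.6588 / 499.5000 = 0.15347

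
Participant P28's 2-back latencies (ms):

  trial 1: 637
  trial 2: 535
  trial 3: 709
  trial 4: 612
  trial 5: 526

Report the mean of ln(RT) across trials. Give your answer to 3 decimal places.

6.397

ln(RT): 6.4568, 6.2823, 6.5639, 6.4167, 6.2653
Σ ln(RT) = 31.9849
Mean = 31.9849/5 = 6.39699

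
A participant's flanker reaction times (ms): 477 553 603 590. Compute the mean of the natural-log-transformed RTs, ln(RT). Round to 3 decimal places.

ln(RT): 6.1675, 6.3154, 6.4019, 6.3801
Σ ln(RT) = 25.2649
Mean = 25.2649/4 = 6.31623

6.316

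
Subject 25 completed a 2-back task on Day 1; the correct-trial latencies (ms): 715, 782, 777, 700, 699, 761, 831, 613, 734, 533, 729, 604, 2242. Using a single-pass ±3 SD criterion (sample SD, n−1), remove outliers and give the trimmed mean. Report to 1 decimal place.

n = 13, ΣRT = 10720, M = 824.615
Σ(x−M)² = 2256319.08; s = √(2256319.08/12) = 433.620
Cutoffs: 824.615 ± 3·433.620 → [-476.2, 2125.5]
Outside: 2242 → excluded.
Retained (n=12): Σ = 8478, mean = 8478/12 = 706.500

706.5 ms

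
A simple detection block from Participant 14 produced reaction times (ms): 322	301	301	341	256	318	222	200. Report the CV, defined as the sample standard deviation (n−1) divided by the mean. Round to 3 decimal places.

n = 8, Σ = 2261, M = 282.6250
Σ(x−M)² = 18095.875; s = √(18095.875/7) = 50.8441
CV = 50.8441 / 282.6250 = 0.17990

0.180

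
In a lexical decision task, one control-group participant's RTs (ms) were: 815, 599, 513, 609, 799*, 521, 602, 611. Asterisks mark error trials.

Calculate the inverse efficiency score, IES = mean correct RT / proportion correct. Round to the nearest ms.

697 ms

Correct trials (n=7): 815, 599, 513, 609, 521, 602, 611
Mean correct RT = 4270/7 = 610.0000 ms
Proportion correct = 7/8
IES = 610.0000 / (7/8) = 697.143 ms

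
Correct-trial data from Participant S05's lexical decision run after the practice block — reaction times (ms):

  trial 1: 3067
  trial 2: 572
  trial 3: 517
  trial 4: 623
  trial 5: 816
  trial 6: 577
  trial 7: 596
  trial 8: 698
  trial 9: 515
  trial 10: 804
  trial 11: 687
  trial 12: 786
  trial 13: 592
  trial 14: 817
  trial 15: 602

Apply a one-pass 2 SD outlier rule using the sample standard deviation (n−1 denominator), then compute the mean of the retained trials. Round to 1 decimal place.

n = 15, ΣRT = 12269, M = 817.933
Σ(x−M)² = 5576834.93; s = √(5576834.93/14) = 631.146
Cutoffs: 817.933 ± 2·631.146 → [-444.4, 2080.2]
Outside: 3067 → excluded.
Retained (n=14): Σ = 9202, mean = 9202/14 = 657.286

657.3 ms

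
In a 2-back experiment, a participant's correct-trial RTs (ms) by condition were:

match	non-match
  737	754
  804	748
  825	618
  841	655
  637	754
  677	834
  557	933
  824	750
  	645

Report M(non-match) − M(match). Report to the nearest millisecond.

6 ms

M(match) = 5902/8 = 737.750
M(non-match) = 6691/9 = 743.444
Difference = 743.444 − 737.750 = 5.694 ms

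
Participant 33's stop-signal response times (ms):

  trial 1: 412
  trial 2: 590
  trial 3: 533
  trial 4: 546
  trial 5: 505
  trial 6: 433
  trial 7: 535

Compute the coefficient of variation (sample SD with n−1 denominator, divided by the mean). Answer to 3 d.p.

n = 7, Σ = 3554, M = 507.7143
Σ(x−M)² = 24371.429; s = √(24371.429/6) = 63.7331
CV = 63.7331 / 507.7143 = 0.12553

0.126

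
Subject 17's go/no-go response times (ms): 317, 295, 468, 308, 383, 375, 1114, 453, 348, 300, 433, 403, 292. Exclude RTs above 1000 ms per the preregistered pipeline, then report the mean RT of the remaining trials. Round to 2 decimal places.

Excluded: 1114
Retained (n=12): Σ = 4375
Mean = 4375/12 = 364.5833

364.58 ms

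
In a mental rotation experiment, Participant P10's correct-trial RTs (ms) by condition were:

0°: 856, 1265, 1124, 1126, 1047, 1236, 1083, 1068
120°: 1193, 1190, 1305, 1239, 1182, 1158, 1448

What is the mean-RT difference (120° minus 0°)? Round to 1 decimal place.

M(0°) = 8805/8 = 1100.625
M(120°) = 8715/7 = 1245.000
Difference = 1245.000 − 1100.625 = 144.375 ms

144.4 ms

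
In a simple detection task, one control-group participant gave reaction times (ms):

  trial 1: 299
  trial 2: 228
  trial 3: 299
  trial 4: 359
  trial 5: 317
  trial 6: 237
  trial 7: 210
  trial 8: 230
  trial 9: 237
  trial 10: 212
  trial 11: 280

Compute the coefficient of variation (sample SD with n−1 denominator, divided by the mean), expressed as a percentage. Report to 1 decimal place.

18.6%

n = 11, Σ = 2908, M = 264.3636
Σ(x−M)² = 24068.545; s = √(24068.545/10) = 49.0597
CV = 49.0597 / 264.3636 = 0.18558 = 18.558%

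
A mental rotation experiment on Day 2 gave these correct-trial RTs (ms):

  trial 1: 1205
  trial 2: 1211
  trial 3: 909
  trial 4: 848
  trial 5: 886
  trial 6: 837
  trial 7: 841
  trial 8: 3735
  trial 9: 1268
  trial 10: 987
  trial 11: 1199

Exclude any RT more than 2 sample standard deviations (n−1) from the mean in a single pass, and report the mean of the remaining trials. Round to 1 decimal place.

1019.1 ms

n = 11, ΣRT = 13926, M = 1266.000
Σ(x−M)² = 6996280.00; s = √(6996280.00/10) = 836.438
Cutoffs: 1266.000 ± 2·836.438 → [-406.9, 2938.9]
Outside: 3735 → excluded.
Retained (n=10): Σ = 10191, mean = 10191/10 = 1019.100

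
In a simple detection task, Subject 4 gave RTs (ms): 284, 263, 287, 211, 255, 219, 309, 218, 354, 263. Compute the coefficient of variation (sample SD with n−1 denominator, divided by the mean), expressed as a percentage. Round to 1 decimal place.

16.8%

n = 10, Σ = 2663, M = 266.3000
Σ(x−M)² = 18034.100; s = √(18034.100/9) = 44.7637
CV = 44.7637 / 266.3000 = 0.16810 = 16.810%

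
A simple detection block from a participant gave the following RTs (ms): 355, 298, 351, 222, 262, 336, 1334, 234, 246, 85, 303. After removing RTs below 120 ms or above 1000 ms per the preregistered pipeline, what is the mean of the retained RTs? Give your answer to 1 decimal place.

289.7 ms

Excluded: 85, 1334
Retained (n=9): Σ = 2607
Mean = 2607/9 = 289.6667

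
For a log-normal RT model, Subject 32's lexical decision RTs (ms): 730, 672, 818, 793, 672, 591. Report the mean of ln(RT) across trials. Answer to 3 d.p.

ln(RT): 6.5930, 6.5103, 6.7069, 6.6758, 6.5103, 6.3818
Σ ln(RT) = 39.3781
Mean = 39.3781/6 = 6.56301

6.563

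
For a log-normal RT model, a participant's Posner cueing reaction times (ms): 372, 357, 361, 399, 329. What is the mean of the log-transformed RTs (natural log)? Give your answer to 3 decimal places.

ln(RT): 5.9189, 5.8777, 5.8889, 5.9890, 5.7961
Σ ln(RT) = 29.4705
Mean = 29.4705/5 = 5.89411

5.894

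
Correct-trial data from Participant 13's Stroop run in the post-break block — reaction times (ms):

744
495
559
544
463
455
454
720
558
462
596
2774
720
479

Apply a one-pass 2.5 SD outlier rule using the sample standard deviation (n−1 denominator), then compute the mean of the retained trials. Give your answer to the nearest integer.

558 ms

n = 14, ΣRT = 10023, M = 715.929
Σ(x−M)² = 4700076.93; s = √(4700076.93/13) = 601.286
Cutoffs: 715.929 ± 2.5·601.286 → [-787.3, 2219.1]
Outside: 2774 → excluded.
Retained (n=13): Σ = 7249, mean = 7249/13 = 557.615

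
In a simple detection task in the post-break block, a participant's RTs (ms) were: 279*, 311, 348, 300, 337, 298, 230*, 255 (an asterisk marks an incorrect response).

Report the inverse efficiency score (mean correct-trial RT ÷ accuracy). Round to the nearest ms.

411 ms

Correct trials (n=6): 311, 348, 300, 337, 298, 255
Mean correct RT = 1849/6 = 308.1667 ms
Proportion correct = 6/8
IES = 308.1667 / (6/8) = 410.889 ms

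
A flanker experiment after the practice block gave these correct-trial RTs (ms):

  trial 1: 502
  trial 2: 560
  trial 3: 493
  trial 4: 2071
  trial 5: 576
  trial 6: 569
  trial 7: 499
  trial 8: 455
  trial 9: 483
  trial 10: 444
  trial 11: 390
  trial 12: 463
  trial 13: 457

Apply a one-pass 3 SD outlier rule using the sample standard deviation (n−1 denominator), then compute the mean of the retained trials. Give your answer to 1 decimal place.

n = 13, ΣRT = 7962, M = 612.462
Σ(x−M)² = 2338581.23; s = √(2338581.23/12) = 441.454
Cutoffs: 612.462 ± 3·441.454 → [-711.9, 1936.8]
Outside: 2071 → excluded.
Retained (n=12): Σ = 5891, mean = 5891/12 = 490.917

490.9 ms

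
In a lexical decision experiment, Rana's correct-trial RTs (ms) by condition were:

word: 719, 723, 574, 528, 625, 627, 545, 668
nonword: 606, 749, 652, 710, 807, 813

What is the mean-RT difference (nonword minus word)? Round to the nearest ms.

97 ms

M(word) = 5009/8 = 626.125
M(nonword) = 4337/6 = 722.833
Difference = 722.833 − 626.125 = 96.708 ms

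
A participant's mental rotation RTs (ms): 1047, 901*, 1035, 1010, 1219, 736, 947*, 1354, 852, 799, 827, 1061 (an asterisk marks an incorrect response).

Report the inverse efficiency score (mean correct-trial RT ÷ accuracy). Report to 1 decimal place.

1192.8 ms

Correct trials (n=10): 1047, 1035, 1010, 1219, 736, 1354, 852, 799, 827, 1061
Mean correct RT = 9940/10 = 994.0000 ms
Proportion correct = 10/12
IES = 994.0000 / (10/12) = 1192.800 ms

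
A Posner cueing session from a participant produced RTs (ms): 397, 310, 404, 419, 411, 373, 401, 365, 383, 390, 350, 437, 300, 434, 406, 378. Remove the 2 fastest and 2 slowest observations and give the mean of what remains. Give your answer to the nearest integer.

Sorted: 300, 310, 350, 365, 373, 378, 383, 390, 397, 401, 404, 406, 411, 419, 434, 437
Drop lowest 2 (300, 310) and highest 2 (434, 437)
Remaining (n=12): Σ = 4677, mean = 4677/12 = 389.750

390 ms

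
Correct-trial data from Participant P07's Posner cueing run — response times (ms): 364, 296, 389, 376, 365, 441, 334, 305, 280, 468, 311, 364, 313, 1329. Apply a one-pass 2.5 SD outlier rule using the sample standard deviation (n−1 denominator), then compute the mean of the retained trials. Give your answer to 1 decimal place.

n = 14, ΣRT = 5935, M = 423.929
Σ(x−M)² = 919930.93; s = √(919930.93/13) = 266.015
Cutoffs: 423.929 ± 2.5·266.015 → [-241.1, 1089.0]
Outside: 1329 → excluded.
Retained (n=13): Σ = 4606, mean = 4606/13 = 354.308

354.3 ms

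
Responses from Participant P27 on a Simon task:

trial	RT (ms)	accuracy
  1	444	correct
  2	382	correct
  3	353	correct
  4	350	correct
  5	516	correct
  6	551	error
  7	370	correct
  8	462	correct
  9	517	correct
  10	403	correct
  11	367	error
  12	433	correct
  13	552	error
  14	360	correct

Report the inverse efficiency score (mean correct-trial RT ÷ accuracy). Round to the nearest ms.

Correct trials (n=11): 444, 382, 353, 350, 516, 370, 462, 517, 403, 433, 360
Mean correct RT = 4590/11 = 417.2727 ms
Proportion correct = 11/14
IES = 417.2727 / (11/14) = 531.074 ms

531 ms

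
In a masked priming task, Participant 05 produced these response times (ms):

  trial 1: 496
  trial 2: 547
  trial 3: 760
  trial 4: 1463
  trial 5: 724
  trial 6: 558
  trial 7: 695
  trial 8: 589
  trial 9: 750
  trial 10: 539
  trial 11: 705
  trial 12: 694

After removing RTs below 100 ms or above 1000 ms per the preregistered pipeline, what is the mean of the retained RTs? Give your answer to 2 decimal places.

Excluded: 1463
Retained (n=11): Σ = 7057
Mean = 7057/11 = 641.5455

641.55 ms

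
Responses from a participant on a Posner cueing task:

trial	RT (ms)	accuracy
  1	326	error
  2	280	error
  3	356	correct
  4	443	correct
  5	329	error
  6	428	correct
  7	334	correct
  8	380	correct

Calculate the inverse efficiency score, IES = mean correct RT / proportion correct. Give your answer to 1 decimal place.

Correct trials (n=5): 356, 443, 428, 334, 380
Mean correct RT = 1941/5 = 388.2000 ms
Proportion correct = 5/8
IES = 388.2000 / (5/8) = 621.120 ms

621.1 ms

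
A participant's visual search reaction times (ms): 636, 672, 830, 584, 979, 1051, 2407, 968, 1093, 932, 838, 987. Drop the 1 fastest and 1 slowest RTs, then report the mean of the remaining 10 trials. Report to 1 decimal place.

898.6 ms

Sorted: 584, 636, 672, 830, 838, 932, 968, 979, 987, 1051, 1093, 2407
Drop lowest 1 (584) and highest 1 (2407)
Remaining (n=10): Σ = 8986, mean = 8986/10 = 898.600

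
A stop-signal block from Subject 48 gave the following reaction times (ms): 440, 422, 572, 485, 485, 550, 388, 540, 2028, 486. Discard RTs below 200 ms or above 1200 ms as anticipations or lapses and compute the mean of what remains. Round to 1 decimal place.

Excluded: 2028
Retained (n=9): Σ = 4368
Mean = 4368/9 = 485.3333

485.3 ms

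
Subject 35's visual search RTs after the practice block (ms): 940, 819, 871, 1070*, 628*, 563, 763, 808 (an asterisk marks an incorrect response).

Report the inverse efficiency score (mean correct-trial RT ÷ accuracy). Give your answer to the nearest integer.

1059 ms

Correct trials (n=6): 940, 819, 871, 563, 763, 808
Mean correct RT = 4764/6 = 794.0000 ms
Proportion correct = 6/8
IES = 794.0000 / (6/8) = 1058.667 ms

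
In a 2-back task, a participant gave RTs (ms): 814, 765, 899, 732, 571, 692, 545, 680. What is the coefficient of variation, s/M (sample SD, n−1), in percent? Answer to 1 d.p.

n = 8, Σ = 5698, M = 712.2500
Σ(x−M)² = 97775.500; s = √(97775.500/7) = 118.1860
CV = 118.1860 / 712.2500 = 0.16593 = 16.593%

16.6%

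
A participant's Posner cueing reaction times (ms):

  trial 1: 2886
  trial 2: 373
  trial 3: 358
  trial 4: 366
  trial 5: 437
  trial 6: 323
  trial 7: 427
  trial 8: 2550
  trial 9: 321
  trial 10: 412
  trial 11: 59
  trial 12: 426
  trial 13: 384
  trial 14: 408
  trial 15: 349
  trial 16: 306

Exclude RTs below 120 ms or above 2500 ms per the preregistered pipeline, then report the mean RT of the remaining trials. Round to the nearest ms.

376 ms

Excluded: 59, 2550, 2886
Retained (n=13): Σ = 4890
Mean = 4890/13 = 376.1538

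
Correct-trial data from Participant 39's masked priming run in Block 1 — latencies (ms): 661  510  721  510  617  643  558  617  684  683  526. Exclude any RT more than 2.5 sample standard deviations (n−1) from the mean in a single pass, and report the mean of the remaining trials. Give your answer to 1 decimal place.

n = 11, ΣRT = 6730, M = 611.818
Σ(x−M)² = 56637.64; s = √(56637.64/10) = 75.258
Cutoffs: 611.818 ± 2.5·75.258 → [423.7, 800.0]
No RTs fall outside the cutoffs; all 11 retained. Mean = 6730/11 = 611.818

611.8 ms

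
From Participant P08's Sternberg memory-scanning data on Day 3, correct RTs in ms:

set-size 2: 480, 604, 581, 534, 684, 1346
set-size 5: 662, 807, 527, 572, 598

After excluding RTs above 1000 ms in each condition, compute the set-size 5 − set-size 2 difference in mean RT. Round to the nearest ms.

57 ms

set-size 2: exclude 1346
M(set-size 2) = 2883/5 = 576.600
M(set-size 5) = 3166/5 = 633.200
Difference = 633.200 − 576.600 = 56.600 ms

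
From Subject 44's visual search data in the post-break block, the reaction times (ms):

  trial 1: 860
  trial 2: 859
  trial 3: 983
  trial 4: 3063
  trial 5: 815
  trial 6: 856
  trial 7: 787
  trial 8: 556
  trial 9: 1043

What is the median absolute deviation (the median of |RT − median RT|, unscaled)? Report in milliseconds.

72 ms

Sorted: 556, 787, 815, 856, 859, 860, 983, 1043, 3063 → median = 859
|x − 859|: 1, 0, 124, 2204, 44, 3, 72, 303, 184
Sorted deviations: 0, 1, 3, 44, 72, 124, 184, 303, 2204 → MAD = 72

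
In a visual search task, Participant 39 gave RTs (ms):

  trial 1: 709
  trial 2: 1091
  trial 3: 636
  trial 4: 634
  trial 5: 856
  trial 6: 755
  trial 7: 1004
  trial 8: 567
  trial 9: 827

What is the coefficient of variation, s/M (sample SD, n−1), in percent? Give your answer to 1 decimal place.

22.4%

n = 9, Σ = 7079, M = 786.5556
Σ(x−M)² = 247582.222; s = √(247582.222/8) = 175.9198
CV = 175.9198 / 786.5556 = 0.22366 = 22.366%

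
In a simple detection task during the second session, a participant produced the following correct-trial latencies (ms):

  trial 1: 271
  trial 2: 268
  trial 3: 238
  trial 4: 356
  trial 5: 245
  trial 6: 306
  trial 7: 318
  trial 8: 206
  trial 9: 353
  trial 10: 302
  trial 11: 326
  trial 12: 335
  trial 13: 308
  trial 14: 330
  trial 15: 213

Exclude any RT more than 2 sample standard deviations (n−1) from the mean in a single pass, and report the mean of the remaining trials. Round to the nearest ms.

292 ms

n = 15, ΣRT = 4375, M = 291.667
Σ(x−M)² = 33271.33; s = √(33271.33/14) = 48.750
Cutoffs: 291.667 ± 2·48.750 → [194.2, 389.2]
No RTs fall outside the cutoffs; all 15 retained. Mean = 4375/15 = 291.667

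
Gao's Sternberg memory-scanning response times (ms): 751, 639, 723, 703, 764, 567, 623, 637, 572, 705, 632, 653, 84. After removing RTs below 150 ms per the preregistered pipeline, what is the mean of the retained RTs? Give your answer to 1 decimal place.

664.1 ms

Excluded: 84
Retained (n=12): Σ = 7969
Mean = 7969/12 = 664.0833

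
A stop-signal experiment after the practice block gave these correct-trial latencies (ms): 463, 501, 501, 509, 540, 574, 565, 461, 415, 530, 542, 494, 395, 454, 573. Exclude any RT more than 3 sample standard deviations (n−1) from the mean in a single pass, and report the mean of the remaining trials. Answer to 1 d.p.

501.1 ms

n = 15, ΣRT = 7517, M = 501.133
Σ(x−M)² = 42649.73; s = √(42649.73/14) = 55.194
Cutoffs: 501.133 ± 3·55.194 → [335.6, 666.7]
No RTs fall outside the cutoffs; all 15 retained. Mean = 7517/15 = 501.133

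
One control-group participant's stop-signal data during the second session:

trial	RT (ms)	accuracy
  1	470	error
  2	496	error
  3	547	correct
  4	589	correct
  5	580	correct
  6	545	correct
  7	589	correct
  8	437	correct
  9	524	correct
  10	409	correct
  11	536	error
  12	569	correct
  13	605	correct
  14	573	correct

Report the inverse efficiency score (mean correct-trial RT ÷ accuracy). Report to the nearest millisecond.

690 ms

Correct trials (n=11): 547, 589, 580, 545, 589, 437, 524, 409, 569, 605, 573
Mean correct RT = 5967/11 = 542.4545 ms
Proportion correct = 11/14
IES = 542.4545 / (11/14) = 690.397 ms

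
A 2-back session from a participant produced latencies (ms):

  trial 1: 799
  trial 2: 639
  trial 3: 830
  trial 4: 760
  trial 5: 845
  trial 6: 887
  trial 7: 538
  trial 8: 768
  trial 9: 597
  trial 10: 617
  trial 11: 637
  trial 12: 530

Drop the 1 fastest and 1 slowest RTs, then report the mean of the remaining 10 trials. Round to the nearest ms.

Sorted: 530, 538, 597, 617, 637, 639, 760, 768, 799, 830, 845, 887
Drop lowest 1 (530) and highest 1 (887)
Remaining (n=10): Σ = 7030, mean = 7030/10 = 703.000

703 ms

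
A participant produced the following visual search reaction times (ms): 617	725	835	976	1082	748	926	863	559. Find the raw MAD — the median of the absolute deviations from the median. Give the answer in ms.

110 ms

Sorted: 559, 617, 725, 748, 835, 863, 926, 976, 1082 → median = 835
|x − 835|: 218, 110, 0, 141, 247, 87, 91, 28, 276
Sorted deviations: 0, 28, 87, 91, 110, 141, 218, 247, 276 → MAD = 110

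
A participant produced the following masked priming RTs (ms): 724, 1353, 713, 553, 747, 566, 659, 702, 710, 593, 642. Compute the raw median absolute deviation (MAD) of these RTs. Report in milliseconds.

45 ms

Sorted: 553, 566, 593, 642, 659, 702, 710, 713, 724, 747, 1353 → median = 702
|x − 702|: 22, 651, 11, 149, 45, 136, 43, 0, 8, 109, 60
Sorted deviations: 0, 8, 11, 22, 43, 45, 60, 109, 136, 149, 651 → MAD = 45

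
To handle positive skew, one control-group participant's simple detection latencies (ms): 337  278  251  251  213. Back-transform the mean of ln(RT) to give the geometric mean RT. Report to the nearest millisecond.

ln(RT): 5.8201, 5.6276, 5.5255, 5.5255, 5.3613
Mean ln(RT) = 27.8599/5 = 5.57198
Geometric mean = exp(5.57198) = 262.95 ms

263 ms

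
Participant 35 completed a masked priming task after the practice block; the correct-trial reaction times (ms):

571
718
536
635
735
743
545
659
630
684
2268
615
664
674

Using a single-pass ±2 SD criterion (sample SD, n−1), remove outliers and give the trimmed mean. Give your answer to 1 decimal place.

n = 14, ΣRT = 10677, M = 762.643
Σ(x−M)² = 2494905.21; s = √(2494905.21/13) = 438.082
Cutoffs: 762.643 ± 2·438.082 → [-113.5, 1638.8]
Outside: 2268 → excluded.
Retained (n=13): Σ = 8409, mean = 8409/13 = 646.846

646.8 ms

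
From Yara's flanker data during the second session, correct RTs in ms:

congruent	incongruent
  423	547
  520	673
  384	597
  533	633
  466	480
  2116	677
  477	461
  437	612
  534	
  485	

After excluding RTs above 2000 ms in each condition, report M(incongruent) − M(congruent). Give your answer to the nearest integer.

112 ms

congruent: exclude 2116
M(congruent) = 4259/9 = 473.222
M(incongruent) = 4680/8 = 585.000
Difference = 585.000 − 473.222 = 111.778 ms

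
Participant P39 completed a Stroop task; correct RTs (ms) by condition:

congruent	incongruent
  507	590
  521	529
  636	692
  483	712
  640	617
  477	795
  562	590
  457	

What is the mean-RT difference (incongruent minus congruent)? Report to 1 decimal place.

M(congruent) = 4283/8 = 535.375
M(incongruent) = 4525/7 = 646.429
Difference = 646.429 − 535.375 = 111.054 ms

111.1 ms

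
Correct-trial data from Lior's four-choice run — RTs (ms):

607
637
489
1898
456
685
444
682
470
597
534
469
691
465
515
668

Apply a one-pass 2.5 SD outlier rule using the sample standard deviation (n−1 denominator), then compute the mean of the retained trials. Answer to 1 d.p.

560.6 ms

n = 16, ΣRT = 10307, M = 644.188
Σ(x−M)² = 1803104.44; s = √(1803104.44/15) = 346.709
Cutoffs: 644.188 ± 2.5·346.709 → [-222.6, 1511.0]
Outside: 1898 → excluded.
Retained (n=15): Σ = 8409, mean = 8409/15 = 560.600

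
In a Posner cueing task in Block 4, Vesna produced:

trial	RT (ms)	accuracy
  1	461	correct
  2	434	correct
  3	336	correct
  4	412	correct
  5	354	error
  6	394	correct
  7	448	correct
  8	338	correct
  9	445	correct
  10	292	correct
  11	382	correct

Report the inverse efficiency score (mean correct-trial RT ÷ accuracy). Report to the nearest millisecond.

Correct trials (n=10): 461, 434, 336, 412, 394, 448, 338, 445, 292, 382
Mean correct RT = 3942/10 = 394.2000 ms
Proportion correct = 10/11
IES = 394.2000 / (10/11) = 433.620 ms

434 ms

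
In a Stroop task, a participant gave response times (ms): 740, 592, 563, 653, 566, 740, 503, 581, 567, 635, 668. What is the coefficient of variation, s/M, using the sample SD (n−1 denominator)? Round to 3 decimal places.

n = 11, Σ = 6808, M = 618.9091
Σ(x−M)² = 57372.909; s = √(57372.909/10) = 75.7449
CV = 75.7449 / 618.9091 = 0.12238

0.122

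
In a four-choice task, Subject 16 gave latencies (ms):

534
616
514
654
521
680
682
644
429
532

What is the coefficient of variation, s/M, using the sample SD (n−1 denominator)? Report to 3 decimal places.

n = 10, Σ = 5806, M = 580.6000
Σ(x−M)² = 66326.400; s = √(66326.400/9) = 85.8464
CV = 85.8464 / 580.6000 = 0.14786

0.148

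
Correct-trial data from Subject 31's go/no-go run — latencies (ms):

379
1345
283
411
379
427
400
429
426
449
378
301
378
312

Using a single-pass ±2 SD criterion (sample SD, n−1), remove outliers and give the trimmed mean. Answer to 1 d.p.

380.9 ms

n = 14, ΣRT = 6297, M = 449.786
Σ(x−M)² = 896176.36; s = √(896176.36/13) = 262.558
Cutoffs: 449.786 ± 2·262.558 → [-75.3, 974.9]
Outside: 1345 → excluded.
Retained (n=13): Σ = 4952, mean = 4952/13 = 380.923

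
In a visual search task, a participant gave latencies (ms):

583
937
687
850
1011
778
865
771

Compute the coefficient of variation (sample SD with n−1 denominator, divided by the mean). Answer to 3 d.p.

n = 8, Σ = 6482, M = 810.2500
Σ(x−M)² = 130357.500; s = √(130357.500/7) = 136.4643
CV = 136.4643 / 810.2500 = 0.16842

0.168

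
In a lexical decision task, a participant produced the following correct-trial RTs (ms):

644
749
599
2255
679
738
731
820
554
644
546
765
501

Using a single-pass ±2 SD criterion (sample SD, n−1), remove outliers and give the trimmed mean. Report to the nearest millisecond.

n = 13, ΣRT = 10225, M = 786.538
Σ(x−M)² = 2445647.23; s = √(2445647.23/12) = 451.446
Cutoffs: 786.538 ± 2·451.446 → [-116.4, 1689.4]
Outside: 2255 → excluded.
Retained (n=12): Σ = 7970, mean = 7970/12 = 664.167

664 ms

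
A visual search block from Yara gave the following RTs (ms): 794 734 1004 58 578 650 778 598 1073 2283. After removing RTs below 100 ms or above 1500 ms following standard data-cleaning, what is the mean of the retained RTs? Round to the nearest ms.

776 ms

Excluded: 58, 2283
Retained (n=8): Σ = 6209
Mean = 6209/8 = 776.1250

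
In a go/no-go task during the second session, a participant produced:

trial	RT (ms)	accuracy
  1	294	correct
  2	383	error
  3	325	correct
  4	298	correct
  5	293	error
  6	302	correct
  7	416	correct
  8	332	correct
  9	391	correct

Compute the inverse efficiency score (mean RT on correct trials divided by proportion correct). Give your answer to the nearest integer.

433 ms

Correct trials (n=7): 294, 325, 298, 302, 416, 332, 391
Mean correct RT = 2358/7 = 336.8571 ms
Proportion correct = 7/9
IES = 336.8571 / (7/9) = 433.102 ms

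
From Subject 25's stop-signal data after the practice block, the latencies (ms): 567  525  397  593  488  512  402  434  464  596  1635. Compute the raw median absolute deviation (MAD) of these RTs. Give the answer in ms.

Sorted: 397, 402, 434, 464, 488, 512, 525, 567, 593, 596, 1635 → median = 512
|x − 512|: 55, 13, 115, 81, 24, 0, 110, 78, 48, 84, 1123
Sorted deviations: 0, 13, 24, 48, 55, 78, 81, 84, 110, 115, 1123 → MAD = 78

78 ms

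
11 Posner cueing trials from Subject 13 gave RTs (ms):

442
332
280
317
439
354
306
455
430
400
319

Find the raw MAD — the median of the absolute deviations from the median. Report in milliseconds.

48 ms

Sorted: 280, 306, 317, 319, 332, 354, 400, 430, 439, 442, 455 → median = 354
|x − 354|: 88, 22, 74, 37, 85, 0, 48, 101, 76, 46, 35
Sorted deviations: 0, 22, 35, 37, 46, 48, 74, 76, 85, 88, 101 → MAD = 48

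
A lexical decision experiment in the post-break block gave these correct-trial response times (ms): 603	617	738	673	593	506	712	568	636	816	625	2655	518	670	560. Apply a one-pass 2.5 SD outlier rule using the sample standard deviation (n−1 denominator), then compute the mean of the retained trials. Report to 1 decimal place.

631.1 ms

n = 15, ΣRT = 11490, M = 766.000
Σ(x−M)² = 3918610.00; s = √(3918610.00/14) = 529.056
Cutoffs: 766.000 ± 2.5·529.056 → [-556.6, 2088.6]
Outside: 2655 → excluded.
Retained (n=14): Σ = 8835, mean = 8835/14 = 631.071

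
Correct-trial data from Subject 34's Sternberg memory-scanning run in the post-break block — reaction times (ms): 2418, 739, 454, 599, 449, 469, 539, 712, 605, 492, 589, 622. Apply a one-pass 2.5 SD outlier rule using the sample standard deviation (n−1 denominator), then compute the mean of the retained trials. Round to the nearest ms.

n = 12, ΣRT = 8687, M = 723.917
Σ(x−M)² = 3230018.92; s = √(3230018.92/11) = 541.884
Cutoffs: 723.917 ± 2.5·541.884 → [-630.8, 2078.6]
Outside: 2418 → excluded.
Retained (n=11): Σ = 6269, mean = 6269/11 = 569.909

570 ms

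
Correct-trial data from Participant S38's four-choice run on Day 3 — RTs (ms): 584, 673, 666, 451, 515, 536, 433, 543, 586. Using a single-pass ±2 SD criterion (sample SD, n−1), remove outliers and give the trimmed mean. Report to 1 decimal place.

n = 9, ΣRT = 4987, M = 554.111
Σ(x−M)² = 55844.89; s = √(55844.89/8) = 83.550
Cutoffs: 554.111 ± 2·83.550 → [387.0, 721.2]
No RTs fall outside the cutoffs; all 9 retained. Mean = 4987/9 = 554.111

554.1 ms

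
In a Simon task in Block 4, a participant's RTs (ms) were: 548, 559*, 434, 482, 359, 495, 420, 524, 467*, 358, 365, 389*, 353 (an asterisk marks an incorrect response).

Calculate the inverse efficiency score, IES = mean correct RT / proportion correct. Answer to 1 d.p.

Correct trials (n=10): 548, 434, 482, 359, 495, 420, 524, 358, 365, 353
Mean correct RT = 4338/10 = 433.8000 ms
Proportion correct = 10/13
IES = 433.8000 / (10/13) = 563.940 ms

563.9 ms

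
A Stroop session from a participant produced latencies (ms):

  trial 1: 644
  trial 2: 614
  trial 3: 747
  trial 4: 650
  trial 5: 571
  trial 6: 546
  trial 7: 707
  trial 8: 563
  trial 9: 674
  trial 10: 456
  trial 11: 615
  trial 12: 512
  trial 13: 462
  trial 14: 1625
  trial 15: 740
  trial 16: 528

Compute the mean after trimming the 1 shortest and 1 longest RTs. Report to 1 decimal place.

Sorted: 456, 462, 512, 528, 546, 563, 571, 614, 615, 644, 650, 674, 707, 740, 747, 1625
Drop lowest 1 (456) and highest 1 (1625)
Remaining (n=14): Σ = 8573, mean = 8573/14 = 612.357

612.4 ms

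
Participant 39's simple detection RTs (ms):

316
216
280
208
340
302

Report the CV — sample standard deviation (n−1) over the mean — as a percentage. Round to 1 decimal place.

n = 6, Σ = 1662, M = 277.0000
Σ(x−M)² = 14606.000; s = √(14606.000/5) = 54.0481
CV = 54.0481 / 277.0000 = 0.19512 = 19.512%

19.5%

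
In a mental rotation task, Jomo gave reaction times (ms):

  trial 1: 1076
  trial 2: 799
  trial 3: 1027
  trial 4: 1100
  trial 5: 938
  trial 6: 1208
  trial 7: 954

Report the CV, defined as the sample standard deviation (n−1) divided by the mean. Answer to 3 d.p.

n = 7, Σ = 7102, M = 1014.5714
Σ(x−M)² = 104643.714; s = √(104643.714/6) = 132.0629
CV = 132.0629 / 1014.5714 = 0.13017

0.130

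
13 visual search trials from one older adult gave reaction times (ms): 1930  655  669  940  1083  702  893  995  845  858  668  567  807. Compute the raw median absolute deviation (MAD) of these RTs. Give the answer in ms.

150 ms

Sorted: 567, 655, 668, 669, 702, 807, 845, 858, 893, 940, 995, 1083, 1930 → median = 845
|x − 845|: 1085, 190, 176, 95, 238, 143, 48, 150, 0, 13, 177, 278, 38
Sorted deviations: 0, 13, 38, 48, 95, 143, 150, 176, 177, 190, 238, 278, 1085 → MAD = 150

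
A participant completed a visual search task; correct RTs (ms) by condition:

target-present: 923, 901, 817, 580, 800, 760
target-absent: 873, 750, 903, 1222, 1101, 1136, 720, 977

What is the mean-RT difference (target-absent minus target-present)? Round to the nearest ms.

163 ms

M(target-present) = 4781/6 = 796.833
M(target-absent) = 7682/8 = 960.250
Difference = 960.250 − 796.833 = 163.417 ms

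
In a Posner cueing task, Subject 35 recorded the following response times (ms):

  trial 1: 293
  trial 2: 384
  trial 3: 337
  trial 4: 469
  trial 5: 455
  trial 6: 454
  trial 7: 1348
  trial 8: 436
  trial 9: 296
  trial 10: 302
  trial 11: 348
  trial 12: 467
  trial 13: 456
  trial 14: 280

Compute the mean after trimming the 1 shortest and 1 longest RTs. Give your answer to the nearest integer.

Sorted: 280, 293, 296, 302, 337, 348, 384, 436, 454, 455, 456, 467, 469, 1348
Drop lowest 1 (280) and highest 1 (1348)
Remaining (n=12): Σ = 4697, mean = 4697/12 = 391.417

391 ms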